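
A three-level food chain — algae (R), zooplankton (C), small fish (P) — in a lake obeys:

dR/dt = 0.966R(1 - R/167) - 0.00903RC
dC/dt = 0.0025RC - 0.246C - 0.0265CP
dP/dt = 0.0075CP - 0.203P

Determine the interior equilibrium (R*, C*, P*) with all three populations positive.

From dP/dt = 0: 0.0075C* = 0.203, so C* = 27.1.
From dR/dt = 0: 0.966(1 - R*/167) = 0.00903·27.1, giving R* = 167·(1 - 0.253) = 125.
From dC/dt = 0: 0.0025·125 - 0.246 = 0.0265P*, so P* = 0.0659/0.0265 = 2.49.

R* ≈ 125, C* ≈ 27.1, P* ≈ 2.49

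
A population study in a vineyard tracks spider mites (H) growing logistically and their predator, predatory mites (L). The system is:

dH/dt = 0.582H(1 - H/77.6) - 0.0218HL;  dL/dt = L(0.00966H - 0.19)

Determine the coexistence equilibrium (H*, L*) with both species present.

From dL/dt = 0 with L > 0: 0.00966H* = 0.19, so H* = 19.7.
Substitute into dH/dt = 0: 0.582(1 - 19.7/77.6) = 0.0218L*.
The bracket is 0.747, giving L* = 0.434/0.0218 = 19.9.

H* ≈ 19.7, L* ≈ 19.9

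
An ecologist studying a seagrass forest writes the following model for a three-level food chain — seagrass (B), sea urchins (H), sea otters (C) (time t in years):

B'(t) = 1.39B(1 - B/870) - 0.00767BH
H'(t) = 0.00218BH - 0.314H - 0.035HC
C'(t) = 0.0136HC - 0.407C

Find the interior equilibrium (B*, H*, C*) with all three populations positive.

B* ≈ 726, H* ≈ 29.9, C* ≈ 36.3

From dC/dt = 0: 0.0136H* = 0.407, so H* = 29.9.
From dB/dt = 0: 1.39(1 - B*/870) = 0.00767·29.9, giving B* = 870·(1 - 0.165) = 726.
From dH/dt = 0: 0.00218·726 - 0.314 = 0.035C*, so C* = 1.27/0.035 = 36.3.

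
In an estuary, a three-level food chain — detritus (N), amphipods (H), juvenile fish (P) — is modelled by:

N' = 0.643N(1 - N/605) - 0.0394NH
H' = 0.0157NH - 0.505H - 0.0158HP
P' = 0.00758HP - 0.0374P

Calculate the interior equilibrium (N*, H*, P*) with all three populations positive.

N* ≈ 422, H* ≈ 4.93, P* ≈ 387

From dP/dt = 0: 0.00758H* = 0.0374, so H* = 4.93.
From dN/dt = 0: 0.643(1 - N*/605) = 0.0394·4.93, giving N* = 605·(1 - 0.302) = 422.
From dH/dt = 0: 0.0157·422 - 0.505 = 0.0158P*, so P* = 6.12/0.0158 = 387.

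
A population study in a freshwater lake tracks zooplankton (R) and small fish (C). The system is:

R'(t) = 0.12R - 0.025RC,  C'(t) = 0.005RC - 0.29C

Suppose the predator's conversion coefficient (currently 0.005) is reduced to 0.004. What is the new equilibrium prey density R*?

R* ≈ 72.5

At the interior fixed point, setting dC/dt = 0 with C > 0 fixes R* = (predator death rate)/(RC coefficient) — independent of the other coefficients.
With the change, R* = 0.29/0.004 = 72.5; it rises from 58.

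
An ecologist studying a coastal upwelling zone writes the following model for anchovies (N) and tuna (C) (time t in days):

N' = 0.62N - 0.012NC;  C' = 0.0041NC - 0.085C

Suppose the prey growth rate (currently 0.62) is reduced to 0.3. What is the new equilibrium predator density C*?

At the interior fixed point, setting dN/dt = 0 with N > 0 fixes C* = (prey growth rate)/(NC coefficient) — independent of the other coefficients.
With the change, C* = 0.3/0.012 = 25; it falls from 51.7.

C* ≈ 25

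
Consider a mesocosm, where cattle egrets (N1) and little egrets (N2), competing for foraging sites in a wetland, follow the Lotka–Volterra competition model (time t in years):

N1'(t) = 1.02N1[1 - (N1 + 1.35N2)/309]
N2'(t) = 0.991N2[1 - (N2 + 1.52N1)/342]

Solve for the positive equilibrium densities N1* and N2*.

N1* ≈ 145, N2* ≈ 121

Setting both brackets to zero gives the nullclines N1 + 1.35N2 = 309 and 1.52N1 + N2 = 342.
Substituting N2 = 342 - 1.52N1 into the first: N1(1 - 1.35·1.52) = 309 - 1.35·342.
So N1* = -153/-1.05 = 145, and then N2* = 342 - 1.52·145 = 121.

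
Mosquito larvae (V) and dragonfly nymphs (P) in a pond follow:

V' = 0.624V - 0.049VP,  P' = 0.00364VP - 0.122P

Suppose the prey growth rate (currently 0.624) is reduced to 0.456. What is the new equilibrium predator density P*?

At the interior fixed point, setting dV/dt = 0 with V > 0 fixes P* = (prey growth rate)/(VP coefficient) — independent of the other coefficients.
With the change, P* = 0.456/0.049 = 9.31; it falls from 12.7.

P* ≈ 9.31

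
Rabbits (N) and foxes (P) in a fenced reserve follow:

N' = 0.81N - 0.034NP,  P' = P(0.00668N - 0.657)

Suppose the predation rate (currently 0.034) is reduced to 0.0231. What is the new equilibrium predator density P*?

P* ≈ 35.1

At the interior fixed point, setting dN/dt = 0 with N > 0 fixes P* = (prey growth rate)/(NP coefficient) — independent of the other coefficients.
With the change, P* = 0.81/0.0231 = 35.1; it rises from 23.8.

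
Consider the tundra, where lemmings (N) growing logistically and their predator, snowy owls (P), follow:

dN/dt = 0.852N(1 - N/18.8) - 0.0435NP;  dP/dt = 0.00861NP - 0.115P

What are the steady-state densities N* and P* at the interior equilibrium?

N* ≈ 13.4, P* ≈ 5.67

From dP/dt = 0 with P > 0: 0.00861N* = 0.115, so N* = 13.4.
Substitute into dN/dt = 0: 0.852(1 - 13.4/18.8) = 0.0435P*.
The bracket is 0.29, giving P* = 0.247/0.0435 = 5.67.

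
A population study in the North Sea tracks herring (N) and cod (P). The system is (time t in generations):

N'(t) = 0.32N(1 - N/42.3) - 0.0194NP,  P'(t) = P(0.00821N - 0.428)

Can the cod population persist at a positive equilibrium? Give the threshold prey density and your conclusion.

Threshold N = 52.1; K < 52.1, so no, the predator goes extinct.

The predator equation gives dP/dt > 0 only when N > 0.428/0.00821 = 52.1.
Without the predator, N → K = 42.3. Since 42.3 < 52.1, the predator cannot invade.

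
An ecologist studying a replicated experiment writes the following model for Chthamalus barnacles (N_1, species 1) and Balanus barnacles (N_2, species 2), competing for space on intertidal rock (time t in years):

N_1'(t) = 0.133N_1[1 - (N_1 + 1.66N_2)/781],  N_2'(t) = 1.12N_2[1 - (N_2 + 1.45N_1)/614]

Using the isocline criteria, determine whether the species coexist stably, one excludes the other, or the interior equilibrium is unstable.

unstable coexistence (outcome depends on initial conditions)

Compare the nullcline intercepts: K1/α12 = 781/1.66 = 470 < K2 = 614; K2/α21 = 614/1.45 = 423 < K1 = 781.
Since both are reversed, neither can invade when rare; the interior point is a saddle.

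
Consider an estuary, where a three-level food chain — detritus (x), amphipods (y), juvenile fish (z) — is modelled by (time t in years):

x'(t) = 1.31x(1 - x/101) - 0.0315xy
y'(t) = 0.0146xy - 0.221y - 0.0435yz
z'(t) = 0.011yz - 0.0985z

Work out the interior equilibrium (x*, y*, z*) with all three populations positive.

From dz/dt = 0: 0.011y* = 0.0985, so y* = 8.95.
From dx/dt = 0: 1.31(1 - x*/101) = 0.0315·8.95, giving x* = 101·(1 - 0.215) = 79.3.
From dy/dt = 0: 0.0146·79.3 - 0.221 = 0.0435z*, so z* = 0.936/0.0435 = 21.5.

x* ≈ 79.3, y* ≈ 8.95, z* ≈ 21.5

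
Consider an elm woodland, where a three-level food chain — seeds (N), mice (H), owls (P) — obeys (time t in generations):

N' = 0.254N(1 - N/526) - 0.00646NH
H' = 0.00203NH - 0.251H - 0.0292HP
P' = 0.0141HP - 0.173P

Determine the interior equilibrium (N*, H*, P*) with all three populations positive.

N* ≈ 362, H* ≈ 12.3, P* ≈ 16.6

From dP/dt = 0: 0.0141H* = 0.173, so H* = 12.3.
From dN/dt = 0: 0.254(1 - N*/526) = 0.00646·12.3, giving N* = 526·(1 - 0.312) = 362.
From dH/dt = 0: 0.00203·362 - 0.251 = 0.0292P*, so P* = 0.484/0.0292 = 16.6.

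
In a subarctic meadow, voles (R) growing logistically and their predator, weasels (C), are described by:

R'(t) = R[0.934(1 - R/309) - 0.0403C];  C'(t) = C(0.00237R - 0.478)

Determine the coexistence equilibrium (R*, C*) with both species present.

From dC/dt = 0 with C > 0: 0.00237R* = 0.478, so R* = 202.
Substitute into dR/dt = 0: 0.934(1 - 202/309) = 0.0403C*.
The bracket is 0.347, giving C* = 0.324/0.0403 = 8.05.

R* ≈ 202, C* ≈ 8.05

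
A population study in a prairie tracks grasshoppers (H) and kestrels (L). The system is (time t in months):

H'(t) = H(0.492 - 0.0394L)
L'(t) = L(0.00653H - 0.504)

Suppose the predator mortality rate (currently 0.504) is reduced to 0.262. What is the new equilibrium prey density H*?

At the interior fixed point, setting dL/dt = 0 with L > 0 fixes H* = (predator death rate)/(HL coefficient) — independent of the other coefficients.
With the change, H* = 0.262/0.00653 = 40.1; it falls from 77.2.

H* ≈ 40.1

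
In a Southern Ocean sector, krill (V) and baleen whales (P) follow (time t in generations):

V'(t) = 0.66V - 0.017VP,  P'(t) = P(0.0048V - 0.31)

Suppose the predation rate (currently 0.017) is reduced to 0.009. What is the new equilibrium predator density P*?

P* ≈ 73.3

At the interior fixed point, setting dV/dt = 0 with V > 0 fixes P* = (prey growth rate)/(VP coefficient) — independent of the other coefficients.
With the change, P* = 0.66/0.009 = 73.3; it rises from 38.8.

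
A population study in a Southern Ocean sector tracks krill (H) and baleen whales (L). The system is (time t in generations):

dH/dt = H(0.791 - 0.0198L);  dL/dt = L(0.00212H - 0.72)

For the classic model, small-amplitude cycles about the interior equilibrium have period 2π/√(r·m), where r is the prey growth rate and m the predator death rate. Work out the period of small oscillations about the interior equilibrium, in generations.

T ≈ 8.33 generations

Here r = 0.791 and m = 0.72, so r·m = 0.57.
ω = √0.57 = 0.755 per generation, hence T = 2π/ω ≈ 8.33 generations.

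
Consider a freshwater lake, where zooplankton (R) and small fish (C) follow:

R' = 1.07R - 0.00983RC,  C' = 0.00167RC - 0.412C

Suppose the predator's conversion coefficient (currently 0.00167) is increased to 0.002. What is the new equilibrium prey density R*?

At the interior fixed point, setting dC/dt = 0 with C > 0 fixes R* = (predator death rate)/(RC coefficient) — independent of the other coefficients.
With the change, R* = 0.412/0.002 = 206; it falls from 247.

R* ≈ 206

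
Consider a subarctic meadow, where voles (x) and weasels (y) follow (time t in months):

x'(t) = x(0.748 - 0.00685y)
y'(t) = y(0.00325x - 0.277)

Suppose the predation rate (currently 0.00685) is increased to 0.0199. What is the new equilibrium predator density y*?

y* ≈ 37.6

At the interior fixed point, setting dx/dt = 0 with x > 0 fixes y* = (prey growth rate)/(xy coefficient) — independent of the other coefficients.
With the change, y* = 0.748/0.0199 = 37.6; it falls from 109.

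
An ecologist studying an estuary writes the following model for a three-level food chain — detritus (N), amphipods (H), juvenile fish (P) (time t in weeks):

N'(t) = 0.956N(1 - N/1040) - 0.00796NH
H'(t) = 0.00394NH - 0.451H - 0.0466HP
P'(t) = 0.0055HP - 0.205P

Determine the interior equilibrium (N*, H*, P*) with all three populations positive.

From dP/dt = 0: 0.0055H* = 0.205, so H* = 37.3.
From dN/dt = 0: 0.956(1 - N*/1040) = 0.00796·37.3, giving N* = 1040·(1 - 0.31) = 717.
From dH/dt = 0: 0.00394·717 - 0.451 = 0.0466P*, so P* = 2.37/0.0466 = 51.

N* ≈ 717, H* ≈ 37.3, P* ≈ 51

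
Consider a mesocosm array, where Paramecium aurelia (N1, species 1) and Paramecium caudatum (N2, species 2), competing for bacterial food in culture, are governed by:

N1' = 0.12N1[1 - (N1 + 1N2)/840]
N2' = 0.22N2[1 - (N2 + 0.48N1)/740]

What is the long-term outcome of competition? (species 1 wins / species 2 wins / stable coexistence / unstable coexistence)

stable coexistence

Compare the nullcline intercepts: K1/α12 = 840/1 = 840 > K2 = 740; K2/α21 = 740/0.48 = 1540 > K1 = 840.
Since both inequalities hold, each species can invade when rare, so the interior equilibrium is stable.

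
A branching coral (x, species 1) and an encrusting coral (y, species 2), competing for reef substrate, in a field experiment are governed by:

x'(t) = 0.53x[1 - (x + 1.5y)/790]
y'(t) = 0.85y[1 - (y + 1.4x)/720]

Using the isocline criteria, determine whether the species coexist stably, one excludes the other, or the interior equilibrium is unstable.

Compare the nullcline intercepts: K1/α12 = 790/1.5 = 527 < K2 = 720; K2/α21 = 720/1.4 = 514 < K1 = 790.
Since both are reversed, neither can invade when rare; the interior point is a saddle.

unstable coexistence (outcome depends on initial conditions)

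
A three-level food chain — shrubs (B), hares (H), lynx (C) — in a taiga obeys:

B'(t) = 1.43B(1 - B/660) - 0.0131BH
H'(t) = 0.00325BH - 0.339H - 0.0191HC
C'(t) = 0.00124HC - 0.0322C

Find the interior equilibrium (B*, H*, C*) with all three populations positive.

From dC/dt = 0: 0.00124H* = 0.0322, so H* = 26.
From dB/dt = 0: 1.43(1 - B*/660) = 0.0131·26, giving B* = 660·(1 - 0.238) = 503.
From dH/dt = 0: 0.00325·503 - 0.339 = 0.0191C*, so C* = 1.3/0.0191 = 67.8.

B* ≈ 503, H* ≈ 26, C* ≈ 67.8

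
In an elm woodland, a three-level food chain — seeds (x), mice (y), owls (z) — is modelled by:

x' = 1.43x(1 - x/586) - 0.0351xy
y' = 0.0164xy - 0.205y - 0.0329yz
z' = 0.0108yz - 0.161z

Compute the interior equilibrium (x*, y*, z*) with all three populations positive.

x* ≈ 372, y* ≈ 14.9, z* ≈ 179

From dz/dt = 0: 0.0108y* = 0.161, so y* = 14.9.
From dx/dt = 0: 1.43(1 - x*/586) = 0.0351·14.9, giving x* = 586·(1 - 0.366) = 372.
From dy/dt = 0: 0.0164·372 - 0.205 = 0.0329z*, so z* = 5.89/0.0329 = 179.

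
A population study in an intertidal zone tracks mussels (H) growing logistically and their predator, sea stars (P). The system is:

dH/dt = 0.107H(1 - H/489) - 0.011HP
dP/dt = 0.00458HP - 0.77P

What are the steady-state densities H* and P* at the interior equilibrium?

H* ≈ 168, P* ≈ 6.38

From dP/dt = 0 with P > 0: 0.00458H* = 0.77, so H* = 168.
Substitute into dH/dt = 0: 0.107(1 - 168/489) = 0.011P*.
The bracket is 0.656, giving P* = 0.0702/0.011 = 6.38.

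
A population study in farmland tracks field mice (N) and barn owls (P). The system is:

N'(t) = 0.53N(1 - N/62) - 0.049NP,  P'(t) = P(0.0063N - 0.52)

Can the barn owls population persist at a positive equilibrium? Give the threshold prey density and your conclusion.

Threshold N = 82.5; K < 82.5, so no, the predator goes extinct.

The predator equation gives dP/dt > 0 only when N > 0.52/0.0063 = 82.5.
Without the predator, N → K = 62. Since 62 < 82.5, the predator cannot invade.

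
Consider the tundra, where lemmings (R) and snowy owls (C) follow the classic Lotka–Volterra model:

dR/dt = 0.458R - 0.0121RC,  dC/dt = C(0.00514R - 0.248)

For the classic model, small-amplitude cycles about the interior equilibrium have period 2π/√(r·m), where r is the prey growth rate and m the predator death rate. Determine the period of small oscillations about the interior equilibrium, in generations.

T ≈ 18.6 generations

Here r = 0.458 and m = 0.248, so r·m = 0.114.
ω = √0.114 = 0.337 per generation, hence T = 2π/ω ≈ 18.6 generations.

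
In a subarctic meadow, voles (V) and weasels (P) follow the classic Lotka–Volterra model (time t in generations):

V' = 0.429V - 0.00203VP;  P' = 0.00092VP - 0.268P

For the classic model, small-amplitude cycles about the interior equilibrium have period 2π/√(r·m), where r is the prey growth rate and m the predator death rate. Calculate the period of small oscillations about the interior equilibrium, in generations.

T ≈ 18.5 generations

Here r = 0.429 and m = 0.268, so r·m = 0.115.
ω = √0.115 = 0.339 per generation, hence T = 2π/ω ≈ 18.5 generations.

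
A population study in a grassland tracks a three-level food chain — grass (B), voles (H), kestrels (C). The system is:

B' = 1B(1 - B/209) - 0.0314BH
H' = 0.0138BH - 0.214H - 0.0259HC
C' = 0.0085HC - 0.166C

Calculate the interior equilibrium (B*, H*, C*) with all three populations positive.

B* ≈ 80.8, H* ≈ 19.5, C* ≈ 34.8

From dC/dt = 0: 0.0085H* = 0.166, so H* = 19.5.
From dB/dt = 0: 1(1 - B*/209) = 0.0314·19.5, giving B* = 209·(1 - 0.613) = 80.8.
From dH/dt = 0: 0.0138·80.8 - 0.214 = 0.0259C*, so C* = 0.902/0.0259 = 34.8.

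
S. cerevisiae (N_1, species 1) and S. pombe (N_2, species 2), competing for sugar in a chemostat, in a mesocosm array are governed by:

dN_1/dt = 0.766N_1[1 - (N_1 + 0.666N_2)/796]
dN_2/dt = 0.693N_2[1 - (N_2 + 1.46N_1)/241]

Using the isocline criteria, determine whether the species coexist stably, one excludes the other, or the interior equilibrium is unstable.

species 1 excludes species 2

Compare the nullcline intercepts: K1/α12 = 796/0.666 = 1200 > K2 = 241; K2/α21 = 241/1.46 = 165 < K1 = 796.
Since the inequalities point opposite ways, species 1 can invade but species 2 cannot.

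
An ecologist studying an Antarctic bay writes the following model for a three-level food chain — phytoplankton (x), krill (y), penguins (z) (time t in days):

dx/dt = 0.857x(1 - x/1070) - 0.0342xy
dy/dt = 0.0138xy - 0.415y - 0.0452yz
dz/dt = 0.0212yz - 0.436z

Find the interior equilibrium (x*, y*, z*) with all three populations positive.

From dz/dt = 0: 0.0212y* = 0.436, so y* = 20.6.
From dx/dt = 0: 0.857(1 - x*/1070) = 0.0342·20.6, giving x* = 1070·(1 - 0.821) = 192.
From dy/dt = 0: 0.0138·192 - 0.415 = 0.0452z*, so z* = 2.23/0.0452 = 49.4.

x* ≈ 192, y* ≈ 20.6, z* ≈ 49.4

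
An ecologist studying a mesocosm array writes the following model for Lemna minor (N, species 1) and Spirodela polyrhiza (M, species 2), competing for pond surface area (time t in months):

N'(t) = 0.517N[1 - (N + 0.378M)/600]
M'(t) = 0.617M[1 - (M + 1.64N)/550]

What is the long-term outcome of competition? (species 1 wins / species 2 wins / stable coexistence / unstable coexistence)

Compare the nullcline intercepts: K1/α12 = 600/0.378 = 1590 > K2 = 550; K2/α21 = 550/1.64 = 335 < K1 = 600.
Since the inequalities point opposite ways, species 1 can invade but species 2 cannot.

species 1 excludes species 2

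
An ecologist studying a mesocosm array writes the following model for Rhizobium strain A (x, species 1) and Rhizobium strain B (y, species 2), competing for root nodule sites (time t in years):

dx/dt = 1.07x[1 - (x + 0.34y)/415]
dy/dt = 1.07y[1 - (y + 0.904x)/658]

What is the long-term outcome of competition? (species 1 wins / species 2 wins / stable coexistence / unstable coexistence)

Compare the nullcline intercepts: K1/α12 = 415/0.34 = 1220 > K2 = 658; K2/α21 = 658/0.904 = 728 > K1 = 415.
Since both inequalities hold, each species can invade when rare, so the interior equilibrium is stable.

stable coexistence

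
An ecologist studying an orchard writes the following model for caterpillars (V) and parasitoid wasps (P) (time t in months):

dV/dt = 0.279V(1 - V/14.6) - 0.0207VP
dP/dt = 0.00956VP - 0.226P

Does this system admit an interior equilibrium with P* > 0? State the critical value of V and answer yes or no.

The predator equation gives dP/dt > 0 only when V > 0.226/0.00956 = 23.6.
Without the predator, V → K = 14.6. Since 14.6 < 23.6, the predator cannot invade.

Threshold V = 23.6; K < 23.6, so no, the predator goes extinct.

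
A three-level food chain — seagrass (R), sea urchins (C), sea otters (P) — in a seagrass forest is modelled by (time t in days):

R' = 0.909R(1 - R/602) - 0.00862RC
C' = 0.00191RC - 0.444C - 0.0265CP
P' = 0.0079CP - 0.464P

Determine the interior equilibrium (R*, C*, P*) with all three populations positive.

R* ≈ 267, C* ≈ 58.7, P* ≈ 2.47

From dP/dt = 0: 0.0079C* = 0.464, so C* = 58.7.
From dR/dt = 0: 0.909(1 - R*/602) = 0.00862·58.7, giving R* = 602·(1 - 0.557) = 267.
From dC/dt = 0: 0.00191·267 - 0.444 = 0.0265P*, so P* = 0.0654/0.0265 = 2.47.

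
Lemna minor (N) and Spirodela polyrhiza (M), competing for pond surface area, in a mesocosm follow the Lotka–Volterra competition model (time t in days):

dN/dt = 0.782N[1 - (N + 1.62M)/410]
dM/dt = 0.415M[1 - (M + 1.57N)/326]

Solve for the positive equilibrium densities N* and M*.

N* ≈ 76.5, M* ≈ 206

Setting both brackets to zero gives the nullclines N + 1.62M = 410 and 1.57N + M = 326.
Substituting M = 326 - 1.57N into the first: N(1 - 1.62·1.57) = 410 - 1.62·326.
So N* = -118/-1.54 = 76.5, and then M* = 326 - 1.57·76.5 = 206.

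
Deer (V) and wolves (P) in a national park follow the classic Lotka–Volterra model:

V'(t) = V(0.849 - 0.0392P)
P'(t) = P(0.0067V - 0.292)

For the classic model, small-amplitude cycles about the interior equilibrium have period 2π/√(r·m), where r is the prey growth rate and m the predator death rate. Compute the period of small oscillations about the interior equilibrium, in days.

T ≈ 12.6 days

Here r = 0.849 and m = 0.292, so r·m = 0.248.
ω = √0.248 = 0.498 per day, hence T = 2π/ω ≈ 12.6 days.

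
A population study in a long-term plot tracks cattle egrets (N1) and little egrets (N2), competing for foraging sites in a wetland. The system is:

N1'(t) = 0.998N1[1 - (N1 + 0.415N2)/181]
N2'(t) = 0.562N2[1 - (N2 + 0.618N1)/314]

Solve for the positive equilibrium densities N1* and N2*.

Setting both brackets to zero gives the nullclines N1 + 0.415N2 = 181 and 0.618N1 + N2 = 314.
Substituting N2 = 314 - 0.618N1 into the first: N1(1 - 0.415·0.618) = 181 - 0.415·314.
So N1* = 50.7/0.744 = 68.2, and then N2* = 314 - 0.618·68.2 = 272.

N1* ≈ 68.2, N2* ≈ 272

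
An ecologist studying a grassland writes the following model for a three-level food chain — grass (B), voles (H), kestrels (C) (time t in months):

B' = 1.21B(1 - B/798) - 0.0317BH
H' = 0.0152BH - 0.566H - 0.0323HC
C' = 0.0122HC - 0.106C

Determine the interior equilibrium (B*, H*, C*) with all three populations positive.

From dC/dt = 0: 0.0122H* = 0.106, so H* = 8.69.
From dB/dt = 0: 1.21(1 - B*/798) = 0.0317·8.69, giving B* = 798·(1 - 0.228) = 616.
From dH/dt = 0: 0.0152·616 - 0.566 = 0.0323C*, so C* = 8.8/0.0323 = 273.

B* ≈ 616, H* ≈ 8.69, C* ≈ 273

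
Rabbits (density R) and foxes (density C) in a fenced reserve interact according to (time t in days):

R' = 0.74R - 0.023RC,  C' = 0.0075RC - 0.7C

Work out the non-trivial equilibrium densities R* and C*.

Set dC/dt = 0 with C > 0: 0.0075R - 0.7 = 0, so R* = 0.7/0.0075 = 93.3.
Set dR/dt = 0 with R > 0: 0.74 - 0.023C = 0, so C* = 0.74/0.023 = 32.2.

R* ≈ 93.3, C* ≈ 32.2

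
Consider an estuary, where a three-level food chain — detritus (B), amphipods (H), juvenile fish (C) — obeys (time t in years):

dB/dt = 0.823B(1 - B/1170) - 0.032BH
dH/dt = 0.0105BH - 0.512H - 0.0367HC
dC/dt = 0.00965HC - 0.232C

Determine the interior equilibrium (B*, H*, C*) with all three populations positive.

B* ≈ 76.3, H* ≈ 24, C* ≈ 7.88

From dC/dt = 0: 0.00965H* = 0.232, so H* = 24.
From dB/dt = 0: 0.823(1 - B*/1170) = 0.032·24, giving B* = 1170·(1 - 0.935) = 76.3.
From dH/dt = 0: 0.0105·76.3 - 0.512 = 0.0367C*, so C* = 0.289/0.0367 = 7.88.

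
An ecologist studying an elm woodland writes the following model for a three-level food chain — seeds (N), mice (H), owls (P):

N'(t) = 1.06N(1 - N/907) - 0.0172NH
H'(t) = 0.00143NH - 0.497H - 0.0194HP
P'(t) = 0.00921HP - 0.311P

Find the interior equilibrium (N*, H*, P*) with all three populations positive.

From dP/dt = 0: 0.00921H* = 0.311, so H* = 33.8.
From dN/dt = 0: 1.06(1 - N*/907) = 0.0172·33.8, giving N* = 907·(1 - 0.548) = 410.
From dH/dt = 0: 0.00143·410 - 0.497 = 0.0194P*, so P* = 0.0893/0.0194 = 4.61.

N* ≈ 410, H* ≈ 33.8, P* ≈ 4.61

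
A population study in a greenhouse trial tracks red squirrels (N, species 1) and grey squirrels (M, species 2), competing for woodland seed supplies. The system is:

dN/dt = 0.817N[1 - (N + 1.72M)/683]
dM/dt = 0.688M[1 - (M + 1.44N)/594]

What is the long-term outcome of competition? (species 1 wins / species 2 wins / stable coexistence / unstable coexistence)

unstable coexistence (outcome depends on initial conditions)

Compare the nullcline intercepts: K1/α12 = 683/1.72 = 397 < K2 = 594; K2/α21 = 594/1.44 = 412 < K1 = 683.
Since both are reversed, neither can invade when rare; the interior point is a saddle.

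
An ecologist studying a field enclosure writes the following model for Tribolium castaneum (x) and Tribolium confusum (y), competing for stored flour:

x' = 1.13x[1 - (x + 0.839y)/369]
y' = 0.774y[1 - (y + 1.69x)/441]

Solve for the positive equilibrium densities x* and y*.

x* ≈ 2.39, y* ≈ 437

Setting both brackets to zero gives the nullclines x + 0.839y = 369 and 1.69x + y = 441.
Substituting y = 441 - 1.69x into the first: x(1 - 0.839·1.69) = 369 - 0.839·441.
So x* = -0.999/-0.418 = 2.39, and then y* = 441 - 1.69·2.39 = 437.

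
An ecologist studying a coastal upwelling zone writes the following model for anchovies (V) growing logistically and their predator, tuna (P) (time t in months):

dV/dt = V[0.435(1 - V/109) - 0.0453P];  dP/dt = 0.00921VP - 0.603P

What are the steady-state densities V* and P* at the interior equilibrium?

V* ≈ 65.5, P* ≈ 3.83

From dP/dt = 0 with P > 0: 0.00921V* = 0.603, so V* = 65.5.
Substitute into dV/dt = 0: 0.435(1 - 65.5/109) = 0.0453P*.
The bracket is 0.399, giving P* = 0.174/0.0453 = 3.83.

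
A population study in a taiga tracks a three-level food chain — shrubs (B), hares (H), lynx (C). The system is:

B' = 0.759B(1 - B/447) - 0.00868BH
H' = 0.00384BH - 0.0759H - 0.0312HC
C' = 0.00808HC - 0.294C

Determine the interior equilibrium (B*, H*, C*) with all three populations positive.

From dC/dt = 0: 0.00808H* = 0.294, so H* = 36.4.
From dB/dt = 0: 0.759(1 - B*/447) = 0.00868·36.4, giving B* = 447·(1 - 0.416) = 261.
From dH/dt = 0: 0.00384·261 - 0.0759 = 0.0312C*, so C* = 0.926/0.0312 = 29.7.

B* ≈ 261, H* ≈ 36.4, C* ≈ 29.7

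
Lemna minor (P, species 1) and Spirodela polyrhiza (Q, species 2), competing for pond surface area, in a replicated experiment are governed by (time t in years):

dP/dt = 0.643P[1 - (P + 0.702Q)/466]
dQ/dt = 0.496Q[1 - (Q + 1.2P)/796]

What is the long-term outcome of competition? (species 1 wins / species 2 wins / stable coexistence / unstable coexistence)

Compare the nullcline intercepts: K1/α12 = 466/0.702 = 664 < K2 = 796; K2/α21 = 796/1.2 = 663 > K1 = 466.
Since the inequalities point opposite ways, species 2 can invade but species 1 cannot.

species 2 excludes species 1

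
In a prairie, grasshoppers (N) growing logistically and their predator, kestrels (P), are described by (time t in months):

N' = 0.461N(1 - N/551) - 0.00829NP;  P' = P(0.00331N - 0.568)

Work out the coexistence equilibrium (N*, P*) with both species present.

N* ≈ 172, P* ≈ 38.3

From dP/dt = 0 with P > 0: 0.00331N* = 0.568, so N* = 172.
Substitute into dN/dt = 0: 0.461(1 - 172/551) = 0.00829P*.
The bracket is 0.689, giving P* = 0.317/0.00829 = 38.3.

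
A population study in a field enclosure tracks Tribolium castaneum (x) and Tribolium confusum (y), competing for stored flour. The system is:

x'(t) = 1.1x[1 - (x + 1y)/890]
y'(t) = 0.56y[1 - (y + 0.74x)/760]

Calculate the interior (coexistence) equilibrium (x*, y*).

x* ≈ 500, y* ≈ 390

Setting both brackets to zero gives the nullclines x + 1y = 890 and 0.74x + y = 760.
Substituting y = 760 - 0.74x into the first: x(1 - 1·0.74) = 890 - 1·760.
So x* = 130/0.26 = 500, and then y* = 760 - 0.74·500 = 390.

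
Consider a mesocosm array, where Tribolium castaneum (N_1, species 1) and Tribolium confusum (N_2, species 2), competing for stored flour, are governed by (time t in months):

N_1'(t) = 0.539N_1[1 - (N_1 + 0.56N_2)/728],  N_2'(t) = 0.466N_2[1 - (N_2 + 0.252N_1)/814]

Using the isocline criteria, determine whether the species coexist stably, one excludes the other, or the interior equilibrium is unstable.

stable coexistence

Compare the nullcline intercepts: K1/α12 = 728/0.56 = 1300 > K2 = 814; K2/α21 = 814/0.252 = 3230 > K1 = 728.
Since both inequalities hold, each species can invade when rare, so the interior equilibrium is stable.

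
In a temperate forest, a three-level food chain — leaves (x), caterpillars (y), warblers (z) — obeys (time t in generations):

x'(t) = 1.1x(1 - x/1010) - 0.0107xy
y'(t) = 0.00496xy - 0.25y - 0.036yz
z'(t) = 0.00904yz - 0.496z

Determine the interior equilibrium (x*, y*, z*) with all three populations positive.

x* ≈ 471, y* ≈ 54.9, z* ≈ 57.9

From dz/dt = 0: 0.00904y* = 0.496, so y* = 54.9.
From dx/dt = 0: 1.1(1 - x*/1010) = 0.0107·54.9, giving x* = 1010·(1 - 0.534) = 471.
From dy/dt = 0: 0.00496·471 - 0.25 = 0.036z*, so z* = 2.09/0.036 = 57.9.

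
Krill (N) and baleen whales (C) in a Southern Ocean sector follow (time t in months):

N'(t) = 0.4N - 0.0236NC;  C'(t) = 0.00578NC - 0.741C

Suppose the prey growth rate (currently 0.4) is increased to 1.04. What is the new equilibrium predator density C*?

At the interior fixed point, setting dN/dt = 0 with N > 0 fixes C* = (prey growth rate)/(NC coefficient) — independent of the other coefficients.
With the change, C* = 1.04/0.0236 = 44.1; it rises from 16.9.

C* ≈ 44.1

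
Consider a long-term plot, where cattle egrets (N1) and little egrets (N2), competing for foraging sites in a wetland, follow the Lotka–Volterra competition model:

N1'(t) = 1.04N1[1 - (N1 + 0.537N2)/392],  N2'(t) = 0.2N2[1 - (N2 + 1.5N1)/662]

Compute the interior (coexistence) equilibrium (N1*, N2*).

N1* ≈ 188, N2* ≈ 380

Setting both brackets to zero gives the nullclines N1 + 0.537N2 = 392 and 1.5N1 + N2 = 662.
Substituting N2 = 662 - 1.5N1 into the first: N1(1 - 0.537·1.5) = 392 - 0.537·662.
So N1* = 36.5/0.194 = 188, and then N2* = 662 - 1.5·188 = 380.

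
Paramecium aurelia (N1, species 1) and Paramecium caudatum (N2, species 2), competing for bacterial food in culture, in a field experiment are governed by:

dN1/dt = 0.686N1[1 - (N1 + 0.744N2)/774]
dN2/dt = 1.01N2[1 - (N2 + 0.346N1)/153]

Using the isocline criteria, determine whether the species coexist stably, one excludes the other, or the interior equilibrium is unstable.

Compare the nullcline intercepts: K1/α12 = 774/0.744 = 1040 > K2 = 153; K2/α21 = 153/0.346 = 442 < K1 = 774.
Since the inequalities point opposite ways, species 1 can invade but species 2 cannot.

species 1 excludes species 2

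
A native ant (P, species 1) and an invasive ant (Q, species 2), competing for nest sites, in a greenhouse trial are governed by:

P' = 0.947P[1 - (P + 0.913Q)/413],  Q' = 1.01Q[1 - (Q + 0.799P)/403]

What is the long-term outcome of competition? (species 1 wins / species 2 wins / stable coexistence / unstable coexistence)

Compare the nullcline intercepts: K1/α12 = 413/0.913 = 452 > K2 = 403; K2/α21 = 403/0.799 = 504 > K1 = 413.
Since both inequalities hold, each species can invade when rare, so the interior equilibrium is stable.

stable coexistence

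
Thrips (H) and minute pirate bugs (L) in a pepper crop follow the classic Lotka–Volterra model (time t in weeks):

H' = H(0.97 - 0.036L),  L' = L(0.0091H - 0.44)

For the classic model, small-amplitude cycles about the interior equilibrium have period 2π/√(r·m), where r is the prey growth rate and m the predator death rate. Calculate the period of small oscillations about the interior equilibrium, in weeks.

Here r = 0.97 and m = 0.44, so r·m = 0.427.
ω = √0.427 = 0.653 per week, hence T = 2π/ω ≈ 9.62 weeks.

T ≈ 9.62 weeks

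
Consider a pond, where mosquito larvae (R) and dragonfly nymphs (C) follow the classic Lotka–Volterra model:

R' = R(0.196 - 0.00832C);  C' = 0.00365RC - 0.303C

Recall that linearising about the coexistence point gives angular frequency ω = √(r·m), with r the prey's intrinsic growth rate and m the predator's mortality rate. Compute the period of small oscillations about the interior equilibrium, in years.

Here r = 0.196 and m = 0.303, so r·m = 0.0594.
ω = √0.0594 = 0.244 per year, hence T = 2π/ω ≈ 25.8 years.

T ≈ 25.8 years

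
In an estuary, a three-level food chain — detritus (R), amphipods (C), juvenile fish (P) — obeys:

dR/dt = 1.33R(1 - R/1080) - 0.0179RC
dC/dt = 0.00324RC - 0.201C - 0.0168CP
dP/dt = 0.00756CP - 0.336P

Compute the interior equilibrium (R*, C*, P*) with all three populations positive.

From dP/dt = 0: 0.00756C* = 0.336, so C* = 44.4.
From dR/dt = 0: 1.33(1 - R*/1080) = 0.0179·44.4, giving R* = 1080·(1 - 0.598) = 434.
From dC/dt = 0: 0.00324·434 - 0.201 = 0.0168P*, so P* = 1.21/0.0168 = 71.7.

R* ≈ 434, C* ≈ 44.4, P* ≈ 71.7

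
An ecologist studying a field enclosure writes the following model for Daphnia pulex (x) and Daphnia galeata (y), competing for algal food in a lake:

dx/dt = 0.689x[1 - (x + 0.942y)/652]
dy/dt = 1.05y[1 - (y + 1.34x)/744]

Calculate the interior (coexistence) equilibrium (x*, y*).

x* ≈ 186, y* ≈ 494

Setting both brackets to zero gives the nullclines x + 0.942y = 652 and 1.34x + y = 744.
Substituting y = 744 - 1.34x into the first: x(1 - 0.942·1.34) = 652 - 0.942·744.
So x* = -48.8/-0.262 = 186, and then y* = 744 - 1.34·186 = 494.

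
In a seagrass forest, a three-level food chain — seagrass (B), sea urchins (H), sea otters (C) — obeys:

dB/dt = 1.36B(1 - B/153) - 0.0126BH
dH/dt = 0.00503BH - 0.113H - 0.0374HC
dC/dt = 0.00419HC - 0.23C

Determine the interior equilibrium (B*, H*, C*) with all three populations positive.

B* ≈ 75.2, H* ≈ 54.9, C* ≈ 7.09

From dC/dt = 0: 0.00419H* = 0.23, so H* = 54.9.
From dB/dt = 0: 1.36(1 - B*/153) = 0.0126·54.9, giving B* = 153·(1 - 0.509) = 75.2.
From dH/dt = 0: 0.00503·75.2 - 0.113 = 0.0374C*, so C* = 0.265/0.0374 = 7.09.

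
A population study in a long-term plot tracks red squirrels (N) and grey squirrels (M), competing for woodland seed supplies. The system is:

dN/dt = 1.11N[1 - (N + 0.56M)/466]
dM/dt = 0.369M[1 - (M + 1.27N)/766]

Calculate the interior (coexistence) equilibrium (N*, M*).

N* ≈ 128, M* ≈ 603

Setting both brackets to zero gives the nullclines N + 0.56M = 466 and 1.27N + M = 766.
Substituting M = 766 - 1.27N into the first: N(1 - 0.56·1.27) = 466 - 0.56·766.
So N* = 37/0.289 = 128, and then M* = 766 - 1.27·128 = 603.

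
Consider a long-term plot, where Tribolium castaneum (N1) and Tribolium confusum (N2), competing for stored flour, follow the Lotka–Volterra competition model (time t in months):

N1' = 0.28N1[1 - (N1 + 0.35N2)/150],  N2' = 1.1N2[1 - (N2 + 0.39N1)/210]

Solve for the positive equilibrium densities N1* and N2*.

Setting both brackets to zero gives the nullclines N1 + 0.35N2 = 150 and 0.39N1 + N2 = 210.
Substituting N2 = 210 - 0.39N1 into the first: N1(1 - 0.35·0.39) = 150 - 0.35·210.
So N1* = 76.5/0.864 = 88.6, and then N2* = 210 - 0.39·88.6 = 175.

N1* ≈ 88.6, N2* ≈ 175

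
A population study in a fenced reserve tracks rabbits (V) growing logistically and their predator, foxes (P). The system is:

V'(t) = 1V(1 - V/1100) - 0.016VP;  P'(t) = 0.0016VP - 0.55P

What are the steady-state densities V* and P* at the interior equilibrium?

V* ≈ 344, P* ≈ 43

From dP/dt = 0 with P > 0: 0.0016V* = 0.55, so V* = 344.
Substitute into dV/dt = 0: 1(1 - 344/1100) = 0.016P*.
The bracket is 0.688, giving P* = 0.688/0.016 = 43.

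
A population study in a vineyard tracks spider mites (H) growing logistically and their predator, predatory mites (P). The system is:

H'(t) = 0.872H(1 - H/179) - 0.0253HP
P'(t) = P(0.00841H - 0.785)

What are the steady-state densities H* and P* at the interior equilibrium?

From dP/dt = 0 with P > 0: 0.00841H* = 0.785, so H* = 93.3.
Substitute into dH/dt = 0: 0.872(1 - 93.3/179) = 0.0253P*.
The bracket is 0.479, giving P* = 0.417/0.0253 = 16.5.

H* ≈ 93.3, P* ≈ 16.5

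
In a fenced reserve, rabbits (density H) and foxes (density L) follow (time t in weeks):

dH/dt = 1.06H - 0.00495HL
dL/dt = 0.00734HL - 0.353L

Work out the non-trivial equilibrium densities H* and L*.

H* ≈ 48.1, L* ≈ 214

Set dL/dt = 0 with L > 0: 0.00734H - 0.353 = 0, so H* = 0.353/0.00734 = 48.1.
Set dH/dt = 0 with H > 0: 1.06 - 0.00495L = 0, so L* = 1.06/0.00495 = 214.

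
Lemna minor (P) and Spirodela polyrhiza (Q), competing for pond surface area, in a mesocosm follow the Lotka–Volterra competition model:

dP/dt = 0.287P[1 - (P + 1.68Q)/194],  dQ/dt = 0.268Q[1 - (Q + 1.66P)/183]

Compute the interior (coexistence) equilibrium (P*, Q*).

P* ≈ 63.4, Q* ≈ 77.7

Setting both brackets to zero gives the nullclines P + 1.68Q = 194 and 1.66P + Q = 183.
Substituting Q = 183 - 1.66P into the first: P(1 - 1.68·1.66) = 194 - 1.68·183.
So P* = -113/-1.79 = 63.4, and then Q* = 183 - 1.66·63.4 = 77.7.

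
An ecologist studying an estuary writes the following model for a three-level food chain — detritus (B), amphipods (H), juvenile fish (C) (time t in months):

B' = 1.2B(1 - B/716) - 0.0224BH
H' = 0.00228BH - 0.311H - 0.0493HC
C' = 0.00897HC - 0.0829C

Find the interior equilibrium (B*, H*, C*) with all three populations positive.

From dC/dt = 0: 0.00897H* = 0.0829, so H* = 9.24.
From dB/dt = 0: 1.2(1 - B*/716) = 0.0224·9.24, giving B* = 716·(1 - 0.173) = 592.
From dH/dt = 0: 0.00228·592 - 0.311 = 0.0493C*, so C* = 1.04/0.0493 = 21.1.

B* ≈ 592, H* ≈ 9.24, C* ≈ 21.1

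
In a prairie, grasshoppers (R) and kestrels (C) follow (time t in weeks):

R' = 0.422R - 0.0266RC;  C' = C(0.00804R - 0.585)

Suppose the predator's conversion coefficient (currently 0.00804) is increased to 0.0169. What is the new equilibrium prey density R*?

R* ≈ 34.6

At the interior fixed point, setting dC/dt = 0 with C > 0 fixes R* = (predator death rate)/(RC coefficient) — independent of the other coefficients.
With the change, R* = 0.585/0.0169 = 34.6; it falls from 72.8.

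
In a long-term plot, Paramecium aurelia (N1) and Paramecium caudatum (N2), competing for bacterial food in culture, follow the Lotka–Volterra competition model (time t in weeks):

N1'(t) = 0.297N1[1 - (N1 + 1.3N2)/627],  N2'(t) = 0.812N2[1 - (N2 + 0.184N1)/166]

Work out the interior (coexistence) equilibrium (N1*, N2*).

Setting both brackets to zero gives the nullclines N1 + 1.3N2 = 627 and 0.184N1 + N2 = 166.
Substituting N2 = 166 - 0.184N1 into the first: N1(1 - 1.3·0.184) = 627 - 1.3·166.
So N1* = 411/0.761 = 540, and then N2* = 166 - 0.184·540 = 66.6.

N1* ≈ 540, N2* ≈ 66.6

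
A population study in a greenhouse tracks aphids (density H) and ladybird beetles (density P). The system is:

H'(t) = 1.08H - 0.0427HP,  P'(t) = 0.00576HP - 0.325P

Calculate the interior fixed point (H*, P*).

H* ≈ 56.4, P* ≈ 25.3

Set dP/dt = 0 with P > 0: 0.00576H - 0.325 = 0, so H* = 0.325/0.00576 = 56.4.
Set dH/dt = 0 with H > 0: 1.08 - 0.0427P = 0, so P* = 1.08/0.0427 = 25.3.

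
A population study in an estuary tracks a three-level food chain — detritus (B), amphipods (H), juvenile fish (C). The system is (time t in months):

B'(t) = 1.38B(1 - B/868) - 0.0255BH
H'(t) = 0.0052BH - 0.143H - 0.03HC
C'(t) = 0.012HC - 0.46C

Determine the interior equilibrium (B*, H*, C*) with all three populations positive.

B* ≈ 253, H* ≈ 38.3, C* ≈ 39.1

From dC/dt = 0: 0.012H* = 0.46, so H* = 38.3.
From dB/dt = 0: 1.38(1 - B*/868) = 0.0255·38.3, giving B* = 868·(1 - 0.708) = 253.
From dH/dt = 0: 0.0052·253 - 0.143 = 0.03C*, so C* = 1.17/0.03 = 39.1.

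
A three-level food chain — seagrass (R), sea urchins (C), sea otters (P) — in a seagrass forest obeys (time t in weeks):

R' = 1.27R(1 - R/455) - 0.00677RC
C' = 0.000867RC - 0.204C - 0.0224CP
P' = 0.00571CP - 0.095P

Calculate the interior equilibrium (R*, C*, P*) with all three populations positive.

From dP/dt = 0: 0.00571C* = 0.095, so C* = 16.6.
From dR/dt = 0: 1.27(1 - R*/455) = 0.00677·16.6, giving R* = 455·(1 - 0.0887) = 415.
From dC/dt = 0: 0.000867·415 - 0.204 = 0.0224P*, so P* = 0.155/0.0224 = 6.94.

R* ≈ 415, C* ≈ 16.6, P* ≈ 6.94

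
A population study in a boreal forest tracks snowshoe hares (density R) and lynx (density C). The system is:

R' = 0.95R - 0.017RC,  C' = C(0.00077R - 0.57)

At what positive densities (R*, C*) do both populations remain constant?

Set dC/dt = 0 with C > 0: 0.00077R - 0.57 = 0, so R* = 0.57/0.00077 = 740.
Set dR/dt = 0 with R > 0: 0.95 - 0.017C = 0, so C* = 0.95/0.017 = 55.9.

R* ≈ 740, C* ≈ 55.9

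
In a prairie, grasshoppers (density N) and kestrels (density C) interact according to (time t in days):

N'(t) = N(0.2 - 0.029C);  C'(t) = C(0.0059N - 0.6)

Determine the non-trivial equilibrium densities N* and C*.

Set dC/dt = 0 with C > 0: 0.0059N - 0.6 = 0, so N* = 0.6/0.0059 = 102.
Set dN/dt = 0 with N > 0: 0.2 - 0.029C = 0, so C* = 0.2/0.029 = 6.9.

N* ≈ 102, C* ≈ 6.9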